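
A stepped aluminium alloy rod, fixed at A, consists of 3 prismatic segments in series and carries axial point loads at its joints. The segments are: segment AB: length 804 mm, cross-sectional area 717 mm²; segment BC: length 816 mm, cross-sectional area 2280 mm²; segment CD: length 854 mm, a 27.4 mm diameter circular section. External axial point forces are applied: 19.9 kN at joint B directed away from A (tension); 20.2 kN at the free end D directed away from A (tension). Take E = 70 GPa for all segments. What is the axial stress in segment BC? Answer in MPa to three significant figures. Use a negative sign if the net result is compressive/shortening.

Internal axial forces (sectioning from the free end, tension +): N_CD = 20.2 kN, N_BC = 20.2 kN, N_AB = 40.1 kN.
σ_BC = N_BC/A_BC = 20200/2280 = 8.86 MPa.

8.86 MPa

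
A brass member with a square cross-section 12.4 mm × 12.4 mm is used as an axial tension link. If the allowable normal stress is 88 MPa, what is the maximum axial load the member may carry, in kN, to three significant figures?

A = 153.8 mm².
P_max = σ_allow · A = 88 · 153.8 = 13530 N = 13.53 kN.

13.5 kN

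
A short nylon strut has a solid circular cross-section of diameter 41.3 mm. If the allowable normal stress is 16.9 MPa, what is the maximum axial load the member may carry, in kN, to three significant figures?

22.6 kN

A = 1340 mm².
P_max = σ_allow · A = 16.9 · 1340 = 22640 N = 22.64 kN.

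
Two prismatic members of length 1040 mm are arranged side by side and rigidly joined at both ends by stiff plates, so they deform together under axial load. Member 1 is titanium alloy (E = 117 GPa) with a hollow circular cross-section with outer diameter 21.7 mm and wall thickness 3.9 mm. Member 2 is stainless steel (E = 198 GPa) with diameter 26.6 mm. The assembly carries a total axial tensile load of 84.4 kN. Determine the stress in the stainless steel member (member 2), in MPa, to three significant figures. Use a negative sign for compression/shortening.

123 MPa

A_1 = 218.1 mm².
A_2 = 555.7 mm².
Equal strain + equilibrium ⇒ each member carries load in proportion to AE: A₁E₁ = 25520000 N, A₂E₂ = 110000000 N, ΣAE = 135500000 N.
σ₂ = P·E₂/ΣAE = 84400·198000/135500000 = 123.3 MPa.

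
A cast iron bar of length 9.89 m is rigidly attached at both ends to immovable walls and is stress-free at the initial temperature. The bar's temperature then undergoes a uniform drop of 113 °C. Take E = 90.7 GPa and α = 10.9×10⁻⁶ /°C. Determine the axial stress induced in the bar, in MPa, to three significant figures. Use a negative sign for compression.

112 MPa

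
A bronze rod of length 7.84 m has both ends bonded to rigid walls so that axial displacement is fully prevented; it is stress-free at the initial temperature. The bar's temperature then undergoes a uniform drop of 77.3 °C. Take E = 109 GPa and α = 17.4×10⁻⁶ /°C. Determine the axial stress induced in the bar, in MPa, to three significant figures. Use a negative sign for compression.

147 MPa

Free thermal expansion αLΔT = 17.4e-6 · 7840 · -77.3 = -10.54 mm.
The walls impose strain ε = −(-10.54)/7840 = 1.3450e-03; σ = Eε = 109000 · 1.3450e-03 = 146.6 MPa.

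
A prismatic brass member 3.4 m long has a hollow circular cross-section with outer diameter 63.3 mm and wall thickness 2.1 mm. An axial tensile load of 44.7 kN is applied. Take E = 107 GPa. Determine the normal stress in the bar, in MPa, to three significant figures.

A = 403.8 mm².
σ = N/A = 44700/403.8 = 110.7 MPa.

111 MPa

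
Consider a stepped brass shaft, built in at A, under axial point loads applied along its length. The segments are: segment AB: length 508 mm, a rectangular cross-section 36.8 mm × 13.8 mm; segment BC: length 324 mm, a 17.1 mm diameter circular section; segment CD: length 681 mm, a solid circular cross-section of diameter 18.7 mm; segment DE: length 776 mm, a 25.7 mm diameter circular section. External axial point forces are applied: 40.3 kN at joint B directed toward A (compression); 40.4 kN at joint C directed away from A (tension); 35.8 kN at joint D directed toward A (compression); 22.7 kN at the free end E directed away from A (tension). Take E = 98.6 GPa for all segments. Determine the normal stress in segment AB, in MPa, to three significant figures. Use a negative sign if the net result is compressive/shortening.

-25.6 MPa

Internal axial forces (sectioning from the free end, tension +): N_DE = 22.7 kN, N_CD = -13.1 kN, N_BC = 27.3 kN, N_AB = -13 kN.
A_AB = 507.8 mm².
σ_AB = N_AB/A_AB = -13000/507.8 = -25.6 MPa.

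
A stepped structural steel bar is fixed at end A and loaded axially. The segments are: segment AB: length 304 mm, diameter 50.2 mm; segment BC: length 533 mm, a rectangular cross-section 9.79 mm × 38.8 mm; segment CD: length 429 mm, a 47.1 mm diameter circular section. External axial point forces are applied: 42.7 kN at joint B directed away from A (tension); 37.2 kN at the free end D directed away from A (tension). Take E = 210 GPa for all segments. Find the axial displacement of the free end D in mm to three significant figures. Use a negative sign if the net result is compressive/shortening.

Internal axial forces (sectioning from the free end, tension +): N_CD = 37.2 kN, N_BC = 37.2 kN, N_AB = 79.9 kN.
A_AB = 1979 mm².
A_BC = 379.9 mm².
A_CD = 1742 mm².
δ_AB = 79900·304/(1979·210000) = 0.05844 mm
δ_BC = 37200·533/(379.9·210000) = 0.2486 mm
δ_CD = 37200·429/(1742·210000) = 0.04362 mm
δ = Σδ_i = 0.3506 mm.

0.351 mm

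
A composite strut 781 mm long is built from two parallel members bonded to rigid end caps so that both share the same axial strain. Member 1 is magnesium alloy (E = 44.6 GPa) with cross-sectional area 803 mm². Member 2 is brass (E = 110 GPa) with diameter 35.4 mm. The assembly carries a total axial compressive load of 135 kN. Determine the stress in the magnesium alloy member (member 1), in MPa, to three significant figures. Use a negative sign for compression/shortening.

-41.8 MPa

A_2 = 984.2 mm².
Equal strain + equilibrium ⇒ each member carries load in proportion to AE: A₁E₁ = 35810000 N, A₂E₂ = 108300000 N, ΣAE = 144100000 N.
σ₁ = P·E₁/ΣAE = -135000·44600/144100000 = -41.79 MPa.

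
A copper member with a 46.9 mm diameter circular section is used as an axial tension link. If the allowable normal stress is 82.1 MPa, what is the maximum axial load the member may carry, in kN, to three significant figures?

142 kN

A = 1728 mm².
P_max = σ_allow · A = 82.1 · 1728 = 141800 N = 141.8 kN.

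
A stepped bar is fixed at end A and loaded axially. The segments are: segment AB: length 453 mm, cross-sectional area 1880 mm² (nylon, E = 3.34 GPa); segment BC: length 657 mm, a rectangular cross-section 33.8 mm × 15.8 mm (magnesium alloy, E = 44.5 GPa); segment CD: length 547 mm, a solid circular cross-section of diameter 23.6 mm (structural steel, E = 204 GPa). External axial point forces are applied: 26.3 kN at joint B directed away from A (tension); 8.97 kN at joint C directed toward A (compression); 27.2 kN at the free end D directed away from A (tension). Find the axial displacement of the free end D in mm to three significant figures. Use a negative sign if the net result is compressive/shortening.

3.88 mm

Internal axial forces (sectioning from the free end, tension +): N_CD = 27.2 kN, N_BC = 18.23 kN, N_AB = 44.53 kN.
A_BC = 534 mm².
A_CD = 437.4 mm².
δ_AB = 44530·453/(1880·3340) = 3.213 mm
δ_BC = 18230·657/(534·44500) = 0.504 mm
δ_CD = 27200·547/(437.4·204000) = 0.1667 mm
δ = Σδ_i = 3.883 mm.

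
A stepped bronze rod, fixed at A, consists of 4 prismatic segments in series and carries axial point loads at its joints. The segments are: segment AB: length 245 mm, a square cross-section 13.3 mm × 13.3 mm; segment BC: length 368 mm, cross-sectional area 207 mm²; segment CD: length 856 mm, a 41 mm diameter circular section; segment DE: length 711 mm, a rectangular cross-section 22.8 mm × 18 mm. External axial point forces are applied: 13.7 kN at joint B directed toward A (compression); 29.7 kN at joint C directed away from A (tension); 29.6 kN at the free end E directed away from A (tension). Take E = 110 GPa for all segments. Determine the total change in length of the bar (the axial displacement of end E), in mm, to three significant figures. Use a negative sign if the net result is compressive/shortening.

2.17 mm

Internal axial forces (sectioning from the free end, tension +): N_DE = 29.6 kN, N_CD = 29.6 kN, N_BC = 59.3 kN, N_AB = 45.6 kN.
A_AB = 176.9 mm².
A_CD = 1320 mm².
A_DE = 410.4 mm².
δ_AB = 45600·245/(176.9·110000) = 0.5742 mm
δ_BC = 59300·368/(207·110000) = 0.9584 mm
δ_CD = 29600·856/(1320·110000) = 0.1745 mm
δ_DE = 29600·711/(410.4·110000) = 0.4662 mm
δ = Σδ_i = 2.173 mm.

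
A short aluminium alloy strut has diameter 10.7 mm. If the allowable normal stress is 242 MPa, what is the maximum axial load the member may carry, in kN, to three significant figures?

21.8 kN

A = 89.92 mm².
P_max = σ_allow · A = 242 · 89.92 = 21760 N = 21.76 kN.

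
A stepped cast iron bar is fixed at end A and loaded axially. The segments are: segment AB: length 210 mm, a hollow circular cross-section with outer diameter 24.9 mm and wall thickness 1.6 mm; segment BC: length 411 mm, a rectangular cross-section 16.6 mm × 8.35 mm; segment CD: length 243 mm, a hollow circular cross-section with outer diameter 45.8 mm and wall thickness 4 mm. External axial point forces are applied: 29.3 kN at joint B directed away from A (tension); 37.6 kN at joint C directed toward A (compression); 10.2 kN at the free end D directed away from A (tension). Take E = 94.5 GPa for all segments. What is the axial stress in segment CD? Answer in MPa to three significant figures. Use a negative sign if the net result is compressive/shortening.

Internal axial forces (sectioning from the free end, tension +): N_CD = 10.2 kN, N_BC = -27.4 kN, N_AB = 1.9 kN.
A_CD = 525.3 mm².
σ_CD = N_CD/A_CD = 10200/525.3 = 19.42 MPa.

19.4 MPa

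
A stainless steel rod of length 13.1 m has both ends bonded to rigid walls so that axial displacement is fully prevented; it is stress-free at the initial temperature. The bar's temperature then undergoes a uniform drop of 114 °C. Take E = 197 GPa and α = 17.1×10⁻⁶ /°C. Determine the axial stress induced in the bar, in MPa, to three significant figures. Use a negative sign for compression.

Free thermal expansion αLΔT = 17.1e-6 · 13100 · -114 = -25.54 mm.
The walls impose strain ε = −(-25.54)/13100 = 1.9494e-03; σ = Eε = 197000 · 1.9494e-03 = 384 MPa.

384 MPa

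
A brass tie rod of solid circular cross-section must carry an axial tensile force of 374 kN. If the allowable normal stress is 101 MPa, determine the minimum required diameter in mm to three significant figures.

68.7 mm

Required area A ≥ P/σ_allow = 374000/101 = 3703 mm².
For a solid circular section, d ≥ √(4A/π) = 68.66 mm.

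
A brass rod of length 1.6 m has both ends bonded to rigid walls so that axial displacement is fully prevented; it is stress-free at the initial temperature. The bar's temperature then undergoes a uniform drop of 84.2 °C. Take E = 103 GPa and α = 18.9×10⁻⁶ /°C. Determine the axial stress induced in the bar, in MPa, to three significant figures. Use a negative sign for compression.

164 MPa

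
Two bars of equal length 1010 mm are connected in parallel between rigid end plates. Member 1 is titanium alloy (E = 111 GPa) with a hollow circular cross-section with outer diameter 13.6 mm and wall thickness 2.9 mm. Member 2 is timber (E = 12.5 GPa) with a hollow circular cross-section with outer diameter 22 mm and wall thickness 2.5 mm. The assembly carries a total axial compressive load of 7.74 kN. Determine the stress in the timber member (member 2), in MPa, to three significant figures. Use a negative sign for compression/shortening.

-7.60 MPa

A_1 = 97.48 mm².
A_2 = 153.2 mm².
Equal strain + equilibrium ⇒ each member carries load in proportion to AE: A₁E₁ = 10820000 N, A₂E₂ = 1914000 N, ΣAE = 12740000 N.
σ₂ = P·E₂/ΣAE = -7740·12500/12740000 = -7.597 MPa.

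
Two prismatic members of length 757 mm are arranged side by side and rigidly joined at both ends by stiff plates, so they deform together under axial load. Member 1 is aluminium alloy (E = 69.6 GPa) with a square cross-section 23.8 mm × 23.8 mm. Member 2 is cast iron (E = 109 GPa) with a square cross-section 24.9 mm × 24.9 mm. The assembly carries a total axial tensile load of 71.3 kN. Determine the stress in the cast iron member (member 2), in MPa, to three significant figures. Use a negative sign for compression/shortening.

72.6 MPa

A_1 = 566.4 mm².
A_2 = 620 mm².
Equal strain + equilibrium ⇒ each member carries load in proportion to AE: A₁E₁ = 39420000 N, A₂E₂ = 67580000 N, ΣAE = 107000000 N.
σ₂ = P·E₂/ΣAE = 71300·109000/107000000 = 72.63 MPa.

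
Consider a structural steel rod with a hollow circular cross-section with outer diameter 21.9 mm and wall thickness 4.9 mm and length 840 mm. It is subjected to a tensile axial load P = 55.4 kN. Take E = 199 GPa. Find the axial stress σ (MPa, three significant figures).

A = 261.7 mm².
σ = N/A = 55400/261.7 = 211.7 MPa.

212 MPa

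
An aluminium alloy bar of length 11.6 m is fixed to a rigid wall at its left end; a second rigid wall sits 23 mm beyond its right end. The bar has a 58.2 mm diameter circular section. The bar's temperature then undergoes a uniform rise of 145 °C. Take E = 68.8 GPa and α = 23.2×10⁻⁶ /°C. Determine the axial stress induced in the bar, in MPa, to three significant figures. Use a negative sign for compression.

Free thermal expansion αLΔT = 23.2e-6 · 11600 · 145 = 39.02 mm.
The walls engage after the gap closes; constrained expansion = 39.02 − 23 = 16.02 mm.
The walls impose strain ε = −(16.02)/11600 = -1.3812e-03; σ = Eε = 68800 · -1.3812e-03 = -95.03 MPa.

-95.0 MPa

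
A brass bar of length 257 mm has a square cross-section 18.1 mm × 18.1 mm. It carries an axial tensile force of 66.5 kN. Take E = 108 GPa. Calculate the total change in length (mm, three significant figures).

0.483 mm

A = 327.6 mm².
δ_mech = NL/(AE) = 66500·257/(327.6·108000) = 0.483 mm.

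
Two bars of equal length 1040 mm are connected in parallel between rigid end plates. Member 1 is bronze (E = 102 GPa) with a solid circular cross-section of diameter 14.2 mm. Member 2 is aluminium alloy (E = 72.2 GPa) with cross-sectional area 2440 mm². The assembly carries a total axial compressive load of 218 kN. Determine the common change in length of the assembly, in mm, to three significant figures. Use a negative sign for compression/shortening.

A_1 = 158.4 mm².
Equal strain + equilibrium ⇒ each member carries load in proportion to AE: A₁E₁ = 16150000 N, A₂E₂ = 176200000 N, ΣAE = 192300000 N.
δ = PL/ΣAE = -218000·1040/192300000 = -1.179 mm.

-1.18 mm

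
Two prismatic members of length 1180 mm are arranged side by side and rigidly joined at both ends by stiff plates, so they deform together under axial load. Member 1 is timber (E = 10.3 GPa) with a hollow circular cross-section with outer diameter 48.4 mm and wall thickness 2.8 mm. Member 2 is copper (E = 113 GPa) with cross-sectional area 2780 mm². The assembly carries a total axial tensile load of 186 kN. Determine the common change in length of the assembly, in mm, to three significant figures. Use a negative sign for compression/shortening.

0.690 mm

A_1 = 401.1 mm².
Equal strain + equilibrium ⇒ each member carries load in proportion to AE: A₁E₁ = 4132000 N, A₂E₂ = 314100000 N, ΣAE = 318300000 N.
δ = PL/ΣAE = 186000·1180/318300000 = 0.6896 mm.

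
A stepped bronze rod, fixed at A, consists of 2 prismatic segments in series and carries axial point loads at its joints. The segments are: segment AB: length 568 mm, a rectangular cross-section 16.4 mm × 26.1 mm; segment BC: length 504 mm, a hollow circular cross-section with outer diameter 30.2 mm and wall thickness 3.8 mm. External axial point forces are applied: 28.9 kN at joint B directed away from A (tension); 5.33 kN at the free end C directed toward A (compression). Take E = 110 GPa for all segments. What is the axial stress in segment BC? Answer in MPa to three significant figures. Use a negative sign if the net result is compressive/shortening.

Internal axial forces (sectioning from the free end, tension +): N_BC = -5.33 kN, N_AB = 23.57 kN.
A_BC = 315.2 mm².
σ_BC = N_BC/A_BC = -5330/315.2 = -16.91 MPa.

-16.9 MPa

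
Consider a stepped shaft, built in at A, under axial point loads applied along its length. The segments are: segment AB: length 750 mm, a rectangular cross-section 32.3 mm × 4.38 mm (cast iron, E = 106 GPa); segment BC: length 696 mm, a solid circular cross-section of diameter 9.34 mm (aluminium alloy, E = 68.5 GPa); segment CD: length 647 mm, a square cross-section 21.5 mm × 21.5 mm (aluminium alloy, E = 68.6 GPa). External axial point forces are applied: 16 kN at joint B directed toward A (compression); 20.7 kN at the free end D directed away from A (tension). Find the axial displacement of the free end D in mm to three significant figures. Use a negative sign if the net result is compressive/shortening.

Internal axial forces (sectioning from the free end, tension +): N_CD = 20.7 kN, N_BC = 20.7 kN, N_AB = 4.7 kN.
A_AB = 141.5 mm².
A_BC = 68.51 mm².
A_CD = 462.2 mm².
δ_AB = 4700·750/(141.5·106000) = 0.2351 mm
δ_BC = 20700·696/(68.51·68500) = 3.07 mm
δ_CD = 20700·647/(462.2·68600) = 0.4224 mm
δ = Σδ_i = 3.727 mm.

3.73 mm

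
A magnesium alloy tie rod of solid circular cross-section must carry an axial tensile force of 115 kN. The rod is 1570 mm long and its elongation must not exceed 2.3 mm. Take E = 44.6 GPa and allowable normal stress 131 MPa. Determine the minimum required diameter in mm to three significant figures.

47.3 mm

Required area A ≥ P/σ_allow = 115000/131 = 877.9 mm².
For a solid circular section, d ≥ √(4A/π) = 33.43 mm.
Elongation limit: A ≥ PL/(Eδ_allow) = 115000·1570/(44600·2.3) = 1760 mm² ⇒ d ≥ 47.34 mm.
The elongation limit governs.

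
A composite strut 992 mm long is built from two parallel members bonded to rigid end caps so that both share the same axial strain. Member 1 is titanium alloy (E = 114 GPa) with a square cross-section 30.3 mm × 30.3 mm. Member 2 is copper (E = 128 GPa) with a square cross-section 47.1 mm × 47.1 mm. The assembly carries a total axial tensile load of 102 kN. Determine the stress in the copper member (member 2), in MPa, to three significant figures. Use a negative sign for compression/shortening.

A_1 = 918.1 mm².
A_2 = 2218 mm².
Equal strain + equilibrium ⇒ each member carries load in proportion to AE: A₁E₁ = 104700000 N, A₂E₂ = 284000000 N, ΣAE = 388600000 N.
σ₂ = P·E₂/ΣAE = 102000·128000/388600000 = 33.6 MPa.

33.6 MPa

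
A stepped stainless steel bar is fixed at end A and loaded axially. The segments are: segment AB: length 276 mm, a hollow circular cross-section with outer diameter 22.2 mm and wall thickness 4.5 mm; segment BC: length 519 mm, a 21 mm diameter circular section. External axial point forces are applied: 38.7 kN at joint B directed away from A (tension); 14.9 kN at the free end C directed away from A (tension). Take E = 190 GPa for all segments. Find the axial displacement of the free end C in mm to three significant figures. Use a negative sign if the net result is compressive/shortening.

Internal axial forces (sectioning from the free end, tension +): N_BC = 14.9 kN, N_AB = 53.6 kN.
A_AB = 250.2 mm².
A_BC = 346.4 mm².
δ_AB = 53600·276/(250.2·190000) = 0.3112 mm
δ_BC = 14900·519/(346.4·190000) = 0.1175 mm
δ = Σδ_i = 0.4287 mm.

0.429 mm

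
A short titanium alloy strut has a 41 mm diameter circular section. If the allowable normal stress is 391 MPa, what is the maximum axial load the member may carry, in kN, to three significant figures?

A = 1320 mm².
P_max = σ_allow · A = 391 · 1320 = 516200 N = 516.2 kN.

516 kN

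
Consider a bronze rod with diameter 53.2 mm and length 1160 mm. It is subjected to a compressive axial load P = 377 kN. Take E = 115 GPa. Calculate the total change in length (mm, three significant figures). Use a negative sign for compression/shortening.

A = 2223 mm².
δ_mech = NL/(AE) = -377000·1160/(2223·115000) = -1.711 mm.

-1.71 mm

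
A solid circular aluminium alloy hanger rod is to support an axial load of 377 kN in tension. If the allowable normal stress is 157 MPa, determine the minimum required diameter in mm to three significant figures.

55.3 mm

Required area A ≥ P/σ_allow = 377000/157 = 2401 mm².
For a solid circular section, d ≥ √(4A/π) = 55.29 mm.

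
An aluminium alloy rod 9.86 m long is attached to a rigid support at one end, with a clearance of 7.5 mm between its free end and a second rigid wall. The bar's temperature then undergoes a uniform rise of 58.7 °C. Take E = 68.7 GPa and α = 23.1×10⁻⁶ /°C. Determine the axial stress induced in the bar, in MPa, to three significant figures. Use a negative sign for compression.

Free thermal expansion αLΔT = 23.1e-6 · 9860 · 58.7 = 13.37 mm.
The walls engage after the gap closes; constrained expansion = 13.37 − 7.5 = 5.87 mm.
The walls impose strain ε = −(5.87)/9860 = -5.9532e-04; σ = Eε = 68700 · -5.9532e-04 = -40.9 MPa.

-40.9 MPa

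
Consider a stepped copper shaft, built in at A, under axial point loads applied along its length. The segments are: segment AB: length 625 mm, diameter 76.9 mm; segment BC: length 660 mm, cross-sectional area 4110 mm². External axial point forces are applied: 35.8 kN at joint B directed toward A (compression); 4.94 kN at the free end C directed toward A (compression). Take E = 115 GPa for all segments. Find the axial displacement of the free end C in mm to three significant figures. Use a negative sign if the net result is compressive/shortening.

-0.0546 mm

Internal axial forces (sectioning from the free end, tension +): N_BC = -4.94 kN, N_AB = -40.74 kN.
A_AB = 4645 mm².
δ_AB = -40740·625/(4645·115000) = -0.04767 mm
δ_BC = -4940·660/(4110·115000) = -0.006898 mm
δ = Σδ_i = -0.05457 mm.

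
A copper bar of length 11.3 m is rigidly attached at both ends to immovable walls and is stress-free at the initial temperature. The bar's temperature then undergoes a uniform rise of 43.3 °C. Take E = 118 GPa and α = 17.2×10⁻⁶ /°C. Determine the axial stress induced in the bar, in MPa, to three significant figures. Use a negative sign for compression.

-87.9 MPa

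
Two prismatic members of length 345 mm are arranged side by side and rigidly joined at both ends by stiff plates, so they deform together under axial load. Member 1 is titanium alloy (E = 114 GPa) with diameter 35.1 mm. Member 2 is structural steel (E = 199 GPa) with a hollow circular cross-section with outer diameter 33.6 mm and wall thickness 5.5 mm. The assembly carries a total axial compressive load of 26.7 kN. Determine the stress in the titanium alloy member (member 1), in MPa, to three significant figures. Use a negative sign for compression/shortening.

-14.7 MPa

A_1 = 967.6 mm².
A_2 = 485.5 mm².
Equal strain + equilibrium ⇒ each member carries load in proportion to AE: A₁E₁ = 110300000 N, A₂E₂ = 96620000 N, ΣAE = 206900000 N.
σ₁ = P·E₁/ΣAE = -26700·114000/206900000 = -14.71 MPa.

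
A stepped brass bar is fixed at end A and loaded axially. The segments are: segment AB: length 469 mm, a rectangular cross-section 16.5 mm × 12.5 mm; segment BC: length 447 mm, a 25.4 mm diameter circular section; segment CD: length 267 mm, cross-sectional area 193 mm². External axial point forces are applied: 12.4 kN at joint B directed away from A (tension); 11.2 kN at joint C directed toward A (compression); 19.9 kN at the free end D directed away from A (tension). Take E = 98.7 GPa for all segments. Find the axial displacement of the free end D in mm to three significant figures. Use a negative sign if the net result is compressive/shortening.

Internal axial forces (sectioning from the free end, tension +): N_CD = 19.9 kN, N_BC = 8.7 kN, N_AB = 21.1 kN.
A_AB = 206.2 mm².
A_BC = 506.7 mm².
δ_AB = 21100·469/(206.2·98700) = 0.4861 mm
δ_BC = 8700·447/(506.7·98700) = 0.07776 mm
δ_CD = 19900·267/(193·98700) = 0.2789 mm
δ = Σδ_i = 0.8428 mm.

0.843 mm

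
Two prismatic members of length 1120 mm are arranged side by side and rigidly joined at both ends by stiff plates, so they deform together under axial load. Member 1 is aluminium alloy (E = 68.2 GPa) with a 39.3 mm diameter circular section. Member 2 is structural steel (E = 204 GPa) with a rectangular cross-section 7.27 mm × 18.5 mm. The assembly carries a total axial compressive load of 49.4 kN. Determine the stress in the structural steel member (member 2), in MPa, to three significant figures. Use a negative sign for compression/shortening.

A_1 = 1213 mm².
A_2 = 134.5 mm².
Equal strain + equilibrium ⇒ each member carries load in proportion to AE: A₁E₁ = 82730000 N, A₂E₂ = 27440000 N, ΣAE = 110200000 N.
σ₂ = P·E₂/ΣAE = -49400·204000/110200000 = -91.48 MPa.

-91.5 MPa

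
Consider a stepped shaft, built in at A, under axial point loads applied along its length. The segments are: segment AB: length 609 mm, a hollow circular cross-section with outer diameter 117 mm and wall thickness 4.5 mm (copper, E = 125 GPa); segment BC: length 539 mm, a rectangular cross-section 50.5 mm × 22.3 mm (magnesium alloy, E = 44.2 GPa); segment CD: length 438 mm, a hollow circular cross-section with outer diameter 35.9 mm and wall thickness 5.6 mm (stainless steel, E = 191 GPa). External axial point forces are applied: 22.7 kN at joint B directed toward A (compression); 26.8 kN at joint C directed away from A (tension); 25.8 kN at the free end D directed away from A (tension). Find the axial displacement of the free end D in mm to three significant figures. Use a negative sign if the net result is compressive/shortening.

0.772 mm

Internal axial forces (sectioning from the free end, tension +): N_CD = 25.8 kN, N_BC = 52.6 kN, N_AB = 29.9 kN.
A_AB = 1590 mm².
A_BC = 1126 mm².
A_CD = 533.1 mm².
δ_AB = 29900·609/(1590·125000) = 0.09159 mm
δ_BC = 52600·539/(1126·44200) = 0.5696 mm
δ_CD = 25800·438/(533.1·191000) = 0.111 mm
δ = Σδ_i = 0.7722 mm.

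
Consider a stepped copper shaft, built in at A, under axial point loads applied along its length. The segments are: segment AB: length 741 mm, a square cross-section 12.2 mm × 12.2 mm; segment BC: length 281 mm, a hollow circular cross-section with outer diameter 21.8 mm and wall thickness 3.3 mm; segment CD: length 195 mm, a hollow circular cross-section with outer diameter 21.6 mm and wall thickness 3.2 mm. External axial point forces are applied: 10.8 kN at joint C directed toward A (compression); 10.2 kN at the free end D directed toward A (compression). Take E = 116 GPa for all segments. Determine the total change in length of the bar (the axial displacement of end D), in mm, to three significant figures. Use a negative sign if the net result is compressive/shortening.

Internal axial forces (sectioning from the free end, tension +): N_CD = -10.2 kN, N_BC = -21 kN, N_AB = -21 kN.
A_AB = 148.8 mm².
A_BC = 191.8 mm².
A_CD = 185 mm².
δ_AB = -21000·741/(148.8·116000) = -0.9013 mm
δ_BC = -21000·281/(191.8·116000) = -0.2652 mm
δ_CD = -10200·195/(185·116000) = -0.0927 mm
δ = Σδ_i = -1.259 mm.

-1.26 mm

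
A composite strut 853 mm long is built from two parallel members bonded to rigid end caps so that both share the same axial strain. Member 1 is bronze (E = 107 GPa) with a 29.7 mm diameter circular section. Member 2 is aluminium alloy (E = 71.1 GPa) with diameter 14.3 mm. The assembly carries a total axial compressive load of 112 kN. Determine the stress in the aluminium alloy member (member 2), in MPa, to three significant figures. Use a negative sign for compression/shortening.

-93.1 MPa

A_1 = 692.8 mm².
A_2 = 160.6 mm².
Equal strain + equilibrium ⇒ each member carries load in proportion to AE: A₁E₁ = 74130000 N, A₂E₂ = 11420000 N, ΣAE = 85550000 N.
σ₂ = P·E₂/ΣAE = -112000·71100/85550000 = -93.08 MPa.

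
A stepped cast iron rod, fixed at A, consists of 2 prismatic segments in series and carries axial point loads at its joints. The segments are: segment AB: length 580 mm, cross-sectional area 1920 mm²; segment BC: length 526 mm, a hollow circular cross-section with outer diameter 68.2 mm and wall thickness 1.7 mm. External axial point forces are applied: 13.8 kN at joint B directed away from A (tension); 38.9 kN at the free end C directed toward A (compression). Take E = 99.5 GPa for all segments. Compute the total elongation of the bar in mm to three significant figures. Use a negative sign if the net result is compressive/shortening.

-0.655 mm

Internal axial forces (sectioning from the free end, tension +): N_BC = -38.9 kN, N_AB = -25.1 kN.
A_BC = 355.2 mm².
δ_AB = -25100·580/(1920·99500) = -0.0762 mm
δ_BC = -38900·526/(355.2·99500) = -0.579 mm
δ = Σδ_i = -0.6552 mm.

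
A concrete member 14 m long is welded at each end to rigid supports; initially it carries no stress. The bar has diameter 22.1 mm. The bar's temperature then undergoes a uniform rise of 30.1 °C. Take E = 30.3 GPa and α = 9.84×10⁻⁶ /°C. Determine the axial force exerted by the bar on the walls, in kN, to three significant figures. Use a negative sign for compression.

Free thermal expansion αLΔT = 9.84e-6 · 14000 · 30.1 = 4.147 mm.
The walls impose strain ε = −(4.147)/14000 = -2.9618e-04; σ = Eε = 30300 · -2.9618e-04 = -8.974 MPa.
Wall reaction R = σ·A = -8.974·383.6 = -3443 N = -3.443 kN.

-3.44 kN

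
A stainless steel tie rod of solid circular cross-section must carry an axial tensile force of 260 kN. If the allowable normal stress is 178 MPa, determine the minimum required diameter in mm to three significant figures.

43.1 mm

Required area A ≥ P/σ_allow = 260000/178 = 1461 mm².
For a solid circular section, d ≥ √(4A/π) = 43.13 mm.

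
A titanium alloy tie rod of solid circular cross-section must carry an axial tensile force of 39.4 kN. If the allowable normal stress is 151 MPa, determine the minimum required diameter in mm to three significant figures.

18.2 mm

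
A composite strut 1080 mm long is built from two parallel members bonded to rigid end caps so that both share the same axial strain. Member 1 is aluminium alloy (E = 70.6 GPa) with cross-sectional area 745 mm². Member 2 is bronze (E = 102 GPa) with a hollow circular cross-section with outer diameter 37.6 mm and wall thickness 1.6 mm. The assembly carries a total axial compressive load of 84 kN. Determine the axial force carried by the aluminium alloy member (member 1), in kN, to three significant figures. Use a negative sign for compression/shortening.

-62.2 kN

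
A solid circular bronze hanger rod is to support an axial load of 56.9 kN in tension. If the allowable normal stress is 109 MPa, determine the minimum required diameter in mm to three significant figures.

25.8 mm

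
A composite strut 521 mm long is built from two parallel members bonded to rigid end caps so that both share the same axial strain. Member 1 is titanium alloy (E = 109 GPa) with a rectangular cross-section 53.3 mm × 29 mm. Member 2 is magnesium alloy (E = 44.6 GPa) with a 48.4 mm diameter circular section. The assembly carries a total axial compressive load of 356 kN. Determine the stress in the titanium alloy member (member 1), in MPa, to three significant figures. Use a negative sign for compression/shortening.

A_1 = 1546 mm².
A_2 = 1840 mm².
Equal strain + equilibrium ⇒ each member carries load in proportion to AE: A₁E₁ = 168500000 N, A₂E₂ = 82060000 N, ΣAE = 250500000 N.
σ₁ = P·E₁/ΣAE = -356000·109000/250500000 = -154.9 MPa.

-155 MPa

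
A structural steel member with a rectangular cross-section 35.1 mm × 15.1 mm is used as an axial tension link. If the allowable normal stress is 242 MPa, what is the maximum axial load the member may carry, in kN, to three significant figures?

128 kN

A = 530 mm².
P_max = σ_allow · A = 242 · 530 = 128300 N = 128.3 kN.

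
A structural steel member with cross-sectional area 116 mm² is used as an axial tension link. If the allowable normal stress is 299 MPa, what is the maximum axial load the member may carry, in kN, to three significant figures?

34.7 kN

P_max = σ_allow · A = 299 · 116 = 34680 N = 34.68 kN.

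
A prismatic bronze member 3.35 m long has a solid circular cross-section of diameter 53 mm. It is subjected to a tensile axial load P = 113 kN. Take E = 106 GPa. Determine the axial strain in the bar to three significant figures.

4.83e-04

A = 2206 mm².
σ = N/A = 51.22 MPa; ε = σ/E = 51.22/106000 = 4.832e-04.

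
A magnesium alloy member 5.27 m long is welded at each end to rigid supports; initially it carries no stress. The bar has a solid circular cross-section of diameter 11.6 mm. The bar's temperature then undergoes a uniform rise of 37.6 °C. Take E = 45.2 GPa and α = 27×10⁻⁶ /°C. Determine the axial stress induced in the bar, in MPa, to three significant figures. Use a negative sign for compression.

-45.9 MPa

Free thermal expansion αLΔT = 27e-6 · 5270 · 37.6 = 5.35 mm.
The walls impose strain ε = −(5.35)/5270 = -1.0152e-03; σ = Eε = 45200 · -1.0152e-03 = -45.89 MPa.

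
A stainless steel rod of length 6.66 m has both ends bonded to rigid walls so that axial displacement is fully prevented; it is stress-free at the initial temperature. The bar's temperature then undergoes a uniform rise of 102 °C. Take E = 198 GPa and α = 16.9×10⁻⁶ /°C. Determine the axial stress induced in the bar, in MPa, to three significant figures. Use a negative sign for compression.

Free thermal expansion αLΔT = 16.9e-6 · 6660 · 102 = 11.48 mm.
The walls impose strain ε = −(11.48)/6660 = -1.7238e-03; σ = Eε = 198000 · -1.7238e-03 = -341.3 MPa.

-341 MPa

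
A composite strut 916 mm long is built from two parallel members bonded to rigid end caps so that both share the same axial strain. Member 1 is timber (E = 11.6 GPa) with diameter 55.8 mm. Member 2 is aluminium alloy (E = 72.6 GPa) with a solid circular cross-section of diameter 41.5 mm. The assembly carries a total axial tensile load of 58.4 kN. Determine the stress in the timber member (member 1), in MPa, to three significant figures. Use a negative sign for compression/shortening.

5.35 MPa

A_1 = 2445 mm².
A_2 = 1353 mm².
Equal strain + equilibrium ⇒ each member carries load in proportion to AE: A₁E₁ = 28370000 N, A₂E₂ = 98200000 N, ΣAE = 126600000 N.
σ₁ = P·E₁/ΣAE = 58400·11600/126600000 = 5.352 MPa.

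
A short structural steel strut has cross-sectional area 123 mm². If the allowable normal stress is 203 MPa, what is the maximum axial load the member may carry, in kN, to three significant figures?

P_max = σ_allow · A = 203 · 123 = 24970 N = 24.97 kN.

25.0 kN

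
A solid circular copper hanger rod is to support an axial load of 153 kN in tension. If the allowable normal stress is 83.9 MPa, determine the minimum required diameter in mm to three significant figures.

Required area A ≥ P/σ_allow = 153000/83.9 = 1824 mm².
For a solid circular section, d ≥ √(4A/π) = 48.19 mm.

48.2 mm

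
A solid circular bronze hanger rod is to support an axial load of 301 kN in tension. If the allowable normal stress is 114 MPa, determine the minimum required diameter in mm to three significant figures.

58.0 mm

Required area A ≥ P/σ_allow = 301000/114 = 2640 mm².
For a solid circular section, d ≥ √(4A/π) = 57.98 mm.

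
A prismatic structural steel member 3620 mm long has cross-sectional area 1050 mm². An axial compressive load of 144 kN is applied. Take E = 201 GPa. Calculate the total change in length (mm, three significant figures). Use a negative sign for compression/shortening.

δ_mech = NL/(AE) = -144000·3620/(1050·201000) = -2.47 mm.

-2.47 mm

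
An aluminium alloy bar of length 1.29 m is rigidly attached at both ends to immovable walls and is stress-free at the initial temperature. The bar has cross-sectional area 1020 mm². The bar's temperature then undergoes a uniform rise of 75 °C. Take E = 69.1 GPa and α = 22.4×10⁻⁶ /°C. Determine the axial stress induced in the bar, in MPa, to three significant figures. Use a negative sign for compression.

Free thermal expansion αLΔT = 22.4e-6 · 1290 · 75 = 2.167 mm.
The walls impose strain ε = −(2.167)/1290 = -1.6800e-03; σ = Eε = 69100 · -1.6800e-03 = -116.1 MPa.

-116 MPa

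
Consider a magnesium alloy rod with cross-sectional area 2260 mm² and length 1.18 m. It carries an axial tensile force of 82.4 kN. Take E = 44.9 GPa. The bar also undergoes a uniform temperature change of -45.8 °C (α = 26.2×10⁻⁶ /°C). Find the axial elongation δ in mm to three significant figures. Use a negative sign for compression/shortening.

-0.458 mm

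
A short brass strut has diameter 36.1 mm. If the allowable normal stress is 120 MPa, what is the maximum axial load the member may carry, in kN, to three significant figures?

123 kN

A = 1024 mm².
P_max = σ_allow · A = 120 · 1024 = 122800 N = 122.8 kN.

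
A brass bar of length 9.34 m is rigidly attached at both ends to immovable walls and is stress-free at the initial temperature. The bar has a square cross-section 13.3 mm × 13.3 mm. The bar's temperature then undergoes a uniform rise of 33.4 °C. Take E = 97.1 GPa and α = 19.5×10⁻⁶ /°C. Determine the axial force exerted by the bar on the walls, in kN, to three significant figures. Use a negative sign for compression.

Free thermal expansion αLΔT = 19.5e-6 · 9340 · 33.4 = 6.083 mm.
The walls impose strain ε = −(6.083)/9340 = -6.5130e-04; σ = Eε = 97100 · -6.5130e-04 = -63.24 MPa.
Wall reaction R = σ·A = -63.24·176.9 = -11190 N = -11.19 kN.

-11.2 kN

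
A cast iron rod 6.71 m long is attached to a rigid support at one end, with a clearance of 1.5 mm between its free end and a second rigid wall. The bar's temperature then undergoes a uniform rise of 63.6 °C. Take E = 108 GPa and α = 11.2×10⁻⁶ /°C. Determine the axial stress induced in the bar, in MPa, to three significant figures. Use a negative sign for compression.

-52.8 MPa

Free thermal expansion αLΔT = 11.2e-6 · 6710 · 63.6 = 4.78 mm.
The walls engage after the gap closes; constrained expansion = 4.78 − 1.5 = 3.28 mm.
The walls impose strain ε = −(3.28)/6710 = -4.8877e-04; σ = Eε = 108000 · -4.8877e-04 = -52.79 MPa.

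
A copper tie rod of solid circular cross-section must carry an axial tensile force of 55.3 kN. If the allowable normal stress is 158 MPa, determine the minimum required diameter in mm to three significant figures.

21.1 mm

Required area A ≥ P/σ_allow = 55300/158 = 350 mm².
For a solid circular section, d ≥ √(4A/π) = 21.11 mm.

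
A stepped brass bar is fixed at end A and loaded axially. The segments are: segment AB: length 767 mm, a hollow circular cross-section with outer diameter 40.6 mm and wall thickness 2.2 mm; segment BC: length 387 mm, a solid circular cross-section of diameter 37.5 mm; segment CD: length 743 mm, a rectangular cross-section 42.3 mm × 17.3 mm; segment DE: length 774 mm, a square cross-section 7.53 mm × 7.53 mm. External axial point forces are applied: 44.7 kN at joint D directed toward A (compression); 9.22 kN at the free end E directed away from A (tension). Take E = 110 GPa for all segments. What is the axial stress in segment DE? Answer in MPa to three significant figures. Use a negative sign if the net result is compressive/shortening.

Internal axial forces (sectioning from the free end, tension +): N_DE = 9.22 kN, N_CD = -35.48 kN, N_BC = -35.48 kN, N_AB = -35.48 kN.
A_DE = 56.7 mm².
σ_DE = N_DE/A_DE = 9220/56.7 = 162.6 MPa.

163 MPa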